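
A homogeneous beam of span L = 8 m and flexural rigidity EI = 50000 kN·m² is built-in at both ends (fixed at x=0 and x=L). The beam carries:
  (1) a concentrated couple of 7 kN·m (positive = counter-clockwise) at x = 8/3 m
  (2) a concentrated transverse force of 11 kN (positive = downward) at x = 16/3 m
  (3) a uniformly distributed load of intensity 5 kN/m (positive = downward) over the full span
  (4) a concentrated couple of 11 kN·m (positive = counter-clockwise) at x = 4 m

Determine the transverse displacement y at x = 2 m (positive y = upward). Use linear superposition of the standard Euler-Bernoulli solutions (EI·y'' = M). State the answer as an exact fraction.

Load 1 — applied couple M₀=7 kN·m at a=8/3 m (b=L-a=16/3):
  y_1 = (R_Ax³/6 - M_Ax²/2)/EI  [x≤a] with R_A=7/6, M_A=0 = ((7/6)·2³/6 - 0·2²/2)/50000 = 7/225000 m
Load 2 — point force P=11 kN at a=16/3 m (b=L-a=8/3):
  y_2 = -Pb²x²(3aL-(3a+b)x)/(6L³EI)  [x≤a] = -11·(8/3)²·2²·(3·(16/3)·8-(3·(16/3)+(8/3))·2)/(6·8³·50000) = -187/1012500 m
Load 3 — uniform load w=5 kN/m over full span:
  y_3 = -wx²(L-x)²/(24EI) = -5·2²·(8-2)²/(24·50000) = -3/5000 m
Load 4 — applied couple M₀=11 kN·m at a=4 m (b=L-a=4):
  y_4 = (R_Ax³/6 - M_Ax²/2)/EI  [x≤a] with R_A=33/16, M_A=11/4 = ((33/16)·2³/6 - (11/4)·2²/2)/50000 = -11/200000 m
Superposition: y = Σ y_i = -13099/16200000 m ≈ -0.000809 m

y(2) = -13099/16200000 m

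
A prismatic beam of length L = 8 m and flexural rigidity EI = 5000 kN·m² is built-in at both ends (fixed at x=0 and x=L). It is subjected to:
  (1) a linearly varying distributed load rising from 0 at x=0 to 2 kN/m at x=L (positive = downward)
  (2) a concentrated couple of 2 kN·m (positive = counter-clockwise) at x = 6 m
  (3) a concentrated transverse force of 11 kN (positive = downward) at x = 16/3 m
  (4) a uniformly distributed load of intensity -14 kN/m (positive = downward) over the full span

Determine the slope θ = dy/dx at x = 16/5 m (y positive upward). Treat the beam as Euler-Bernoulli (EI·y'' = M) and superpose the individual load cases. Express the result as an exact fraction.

θ(16/5) = 54553/14062500 rad

Load 1 — triangular load w₀=2 kN/m (0→w₀ over full span):
  θ_1 = -w₀(2x(L-x)(L-2x)(x+2L)+x²(L-x)²)/(120LEI) = -2·(2·(16/5)·(8-(16/5))·(8-2·(16/5))·((16/5)+2·8)+(16/5)²·(8-(16/5))²)/(120·8·5000) = -192/390625 rad
Load 2 — applied couple M₀=2 kN·m at a=6 m (b=L-a=2):
  θ_2 = (R_Ax²/2 - M_Ax)/EI  [x≤a] with R_A=9/32, M_A=5/8 = ((9/32)·(16/5)²/2 - (5/8)·(16/5))/5000 = -7/62500 rad
Load 3 — point force P=11 kN at a=16/3 m (b=L-a=8/3):
  θ_3 = -Pb²x(2aL-(3a+b)x)/(2L³EI)  [x≤a] = -11·(8/3)²·(16/5)·(2·(16/3)·8-(3·(16/3)+(8/3))·(16/5))/(2·8³·5000) = -176/140625 rad
Load 4 — uniform load w=-14 kN/m over full span:
  θ_4 = -wx(L-x)(L-2x)/(12EI) = -(-14)·(16/5)·(8-(16/5))·(8-2·(16/5))/(12·5000) = 448/78125 rad
Superposition: θ = Σ θ_i = 54553/14062500 rad ≈ 0.003879 rad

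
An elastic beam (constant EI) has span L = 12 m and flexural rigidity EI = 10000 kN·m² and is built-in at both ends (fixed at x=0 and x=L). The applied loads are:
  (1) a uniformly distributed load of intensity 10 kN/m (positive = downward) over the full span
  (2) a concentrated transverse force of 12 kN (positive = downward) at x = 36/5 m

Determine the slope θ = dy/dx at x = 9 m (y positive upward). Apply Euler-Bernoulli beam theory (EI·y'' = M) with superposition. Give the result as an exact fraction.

θ(9) = 20277/1250000 rad

Load 1 — uniform load w=10 kN/m over full span:
  θ_1 = -wx(L-x)(L-2x)/(12EI) = -10·9·(12-9)·(12-2·9)/(12·10000) = 27/2000 rad
Load 2 — point force P=12 kN at a=36/5 m (b=L-a=24/5):
  θ_2 = Pa²(L-x)(2bL-(3b+a)(L-x))/(2L³EI)  [x>a] = 12·(36/5)²·(12-9)·(2·(24/5)·12-(3·(24/5)+(36/5))·(12-9))/(2·12³·10000) = 1701/625000 rad
Superposition: θ = Σ θ_i = 20277/1250000 rad ≈ 0.016222 rad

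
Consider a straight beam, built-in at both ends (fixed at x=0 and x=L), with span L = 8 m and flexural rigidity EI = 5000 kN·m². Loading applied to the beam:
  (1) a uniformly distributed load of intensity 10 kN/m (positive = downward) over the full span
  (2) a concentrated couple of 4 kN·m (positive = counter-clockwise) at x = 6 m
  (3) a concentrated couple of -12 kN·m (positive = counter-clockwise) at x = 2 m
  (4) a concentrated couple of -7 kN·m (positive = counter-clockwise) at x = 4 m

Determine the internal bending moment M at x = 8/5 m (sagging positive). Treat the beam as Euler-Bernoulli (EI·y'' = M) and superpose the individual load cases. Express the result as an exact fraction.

M(8/5) = -467/60 kN·m

Load 1 — uniform load w=10 kN/m over full span:
  M_1 = wLx/2 - wL²/12 - wx²/2 = 10·8·(8/5)/2 - 10·8²/12 - 10·(8/5)²/2 = -32/15 kN·m
Load 2 — applied couple M₀=4 kN·m at a=6 m (b=L-a=2):
  M_2 = R_Ax - M_A  [x≤a] with R_A=9/16, M_A=5/4 = (9/16)·(8/5) - (5/4) = -7/20 kN·m
Load 3 — applied couple M₀=-12 kN·m at a=2 m (b=L-a=6):
  M_3 = R_Ax - M_A  [x≤a] with R_A=-27/16, M_A=9/4 = (-27/16)·(8/5) - (9/4) = -99/20 kN·m
Load 4 — applied couple M₀=-7 kN·m at a=4 m (b=L-a=4):
  M_4 = R_Ax - M_A  [x≤a] with R_A=-21/16, M_A=-7/4 = (-21/16)·(8/5) - (-7/4) = -7/20 kN·m
Superposition: M = Σ M_i = -467/60 kN·m ≈ -7.783333 kN·m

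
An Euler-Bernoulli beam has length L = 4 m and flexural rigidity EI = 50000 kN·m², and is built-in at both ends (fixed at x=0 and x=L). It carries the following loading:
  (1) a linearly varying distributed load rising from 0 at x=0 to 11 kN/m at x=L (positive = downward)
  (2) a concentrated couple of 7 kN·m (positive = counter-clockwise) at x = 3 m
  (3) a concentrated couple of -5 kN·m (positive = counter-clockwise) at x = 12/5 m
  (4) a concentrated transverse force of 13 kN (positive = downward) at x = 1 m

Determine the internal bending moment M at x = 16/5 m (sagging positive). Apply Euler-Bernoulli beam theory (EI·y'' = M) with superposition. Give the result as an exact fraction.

Load 1 — triangular load w₀=11 kN/m (0→w₀ over full span):
  M_1 = 3w₀Lx/20 - w₀L²/30 - w₀x³/(6L) = 3·11·4·(16/5)/20 - 11·4²/30 - 11·(16/5)³/(6·4) = 88/375 kN·m
Load 2 — applied couple M₀=7 kN·m at a=3 m (b=L-a=1):
  M_2 = R_Ax - M_A - M₀  [x>a] with R_A=63/32, M_A=35/16 = (63/32)·(16/5) - (35/16) - 7 = -231/80 kN·m
Load 3 — applied couple M₀=-5 kN·m at a=12/5 m (b=L-a=8/5):
  M_3 = R_Ax - M_A - M₀  [x>a] with R_A=-9/5, M_A=-8/5 = (-9/5)·(16/5) - (-8/5) - (-5) = 21/25 kN·m
Load 4 — point force P=13 kN at a=1 m (b=L-a=3):
  M_4 = Pa²(a+3b)(L-x)/L³ - Pa²b/L²  [x>a] = 13·1²·(1+3·3)·(4-(16/5))/4³ - 13·1²·3/4² = -13/16 kN·m
Superposition: M = Σ M_i = -1969/750 kN·m ≈ -2.625333 kN·m

M(16/5) = -1969/750 kN·m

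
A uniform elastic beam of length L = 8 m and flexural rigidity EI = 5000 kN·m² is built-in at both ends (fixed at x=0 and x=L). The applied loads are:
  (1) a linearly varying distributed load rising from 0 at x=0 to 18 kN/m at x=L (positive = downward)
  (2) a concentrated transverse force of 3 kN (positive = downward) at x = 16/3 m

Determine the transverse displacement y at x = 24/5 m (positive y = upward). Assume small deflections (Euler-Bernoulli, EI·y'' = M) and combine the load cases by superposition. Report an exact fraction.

y(24/5) = -191712/9765625 m

Load 1 — triangular load w₀=18 kN/m (0→w₀ over full span):
  y_1 = -w₀x²(L-x)²(x+2L)/(120LEI) = -18·(24/5)²·(8-(24/5))²·((24/5)+2·8)/(120·8·5000) = -179712/9765625 m
Load 2 — point force P=3 kN at a=16/3 m (b=L-a=8/3):
  y_2 = -Pb²x²(3aL-(3a+b)x)/(6L³EI)  [x≤a] = -3·(8/3)²·(24/5)²·(3·(16/3)·8-(3·(16/3)+(8/3))·(24/5))/(6·8³·5000) = -96/78125 m
Superposition: y = Σ y_i = -191712/9765625 m ≈ -0.019631 m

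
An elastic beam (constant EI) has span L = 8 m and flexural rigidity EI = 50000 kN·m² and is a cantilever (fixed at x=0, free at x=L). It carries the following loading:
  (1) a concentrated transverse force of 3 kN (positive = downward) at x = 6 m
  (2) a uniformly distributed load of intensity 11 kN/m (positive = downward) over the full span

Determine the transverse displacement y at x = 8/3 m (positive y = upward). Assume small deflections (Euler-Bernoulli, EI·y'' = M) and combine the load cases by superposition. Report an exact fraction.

y(8/3) = -15964/759375 m

Load 1 — point force P=3 kN at a=6 m (b=L-a=2):
  y_1 = -Px²(3a-x)/(6EI)  [x≤a] = -3·(8/3)²·(3·6-(8/3))/(6·50000) = -92/84375 m
Load 2 — uniform load w=11 kN/m over full span:
  y_2 = -wx²(x²-4Lx+6L²)/(24EI) = -11·(8/3)²·((8/3)²-4·8·(8/3)+6·8²)/(24·50000) = -15136/759375 m
Superposition: y = Σ y_i = -15964/759375 m ≈ -0.021023 m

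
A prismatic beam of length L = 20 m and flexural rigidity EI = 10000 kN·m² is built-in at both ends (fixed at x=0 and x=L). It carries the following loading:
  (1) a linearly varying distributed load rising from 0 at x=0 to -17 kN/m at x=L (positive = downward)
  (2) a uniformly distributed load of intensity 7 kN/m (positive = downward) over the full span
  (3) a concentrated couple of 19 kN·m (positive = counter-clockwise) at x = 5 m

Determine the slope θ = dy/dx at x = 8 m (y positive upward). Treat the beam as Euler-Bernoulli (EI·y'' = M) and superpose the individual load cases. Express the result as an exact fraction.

Load 1 — triangular load w₀=-17 kN/m (0→w₀ over full span):
  θ_1 = -w₀(2x(L-x)(L-2x)(x+2L)+x²(L-x)²)/(120LEI) = -(-17)·(2·8·(20-8)·(20-2·8)·(8+2·20)+8²·(20-8)²)/(120·20·10000) = 102/3125 rad
Load 2 — uniform load w=7 kN/m over full span:
  θ_2 = -wx(L-x)(L-2x)/(12EI) = -7·8·(20-8)·(20-2·8)/(12·10000) = -14/625 rad
Load 3 — applied couple M₀=19 kN·m at a=5 m (b=L-a=15):
  θ_3 = (R_Ax²/2 - M_Ax - M₀(x-a))/EI  [x>a] with R_A=171/160, M_A=-57/16 = ((171/160)·8²/2 - (-57/16)·8 - 19·(8-5))/10000 = 57/100000 rad
Superposition: θ = Σ θ_i = 1081/100000 rad ≈ 0.010810 rad

θ(8) = 1081/100000 rad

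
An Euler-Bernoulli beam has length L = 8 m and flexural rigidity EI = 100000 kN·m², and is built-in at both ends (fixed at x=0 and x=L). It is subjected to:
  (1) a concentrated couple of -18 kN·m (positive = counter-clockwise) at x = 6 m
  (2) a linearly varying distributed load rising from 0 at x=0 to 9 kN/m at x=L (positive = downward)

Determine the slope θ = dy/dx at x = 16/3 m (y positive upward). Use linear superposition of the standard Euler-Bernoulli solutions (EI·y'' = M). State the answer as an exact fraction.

Load 1 — applied couple M₀=-18 kN·m at a=6 m (b=L-a=2):
  θ_1 = (R_Ax²/2 - M_Ax)/EI  [x≤a] with R_A=-81/32, M_A=-45/8 = ((-81/32)·(16/3)²/2 - (-45/8)·(16/3))/100000 = -3/50000 rad
Load 2 — triangular load w₀=9 kN/m (0→w₀ over full span):
  θ_2 = -w₀(2x(L-x)(L-2x)(x+2L)+x²(L-x)²)/(120LEI) = -9·(2·(16/3)·(8-(16/3))·(8-2·(16/3))·((16/3)+2·8)+(16/3)²·(8-(16/3))²)/(120·8·100000) = 56/421875 rad
Superposition: θ = Σ θ_i = 491/6750000 rad ≈ 0.000073 rad

θ(16/3) = 491/6750000 rad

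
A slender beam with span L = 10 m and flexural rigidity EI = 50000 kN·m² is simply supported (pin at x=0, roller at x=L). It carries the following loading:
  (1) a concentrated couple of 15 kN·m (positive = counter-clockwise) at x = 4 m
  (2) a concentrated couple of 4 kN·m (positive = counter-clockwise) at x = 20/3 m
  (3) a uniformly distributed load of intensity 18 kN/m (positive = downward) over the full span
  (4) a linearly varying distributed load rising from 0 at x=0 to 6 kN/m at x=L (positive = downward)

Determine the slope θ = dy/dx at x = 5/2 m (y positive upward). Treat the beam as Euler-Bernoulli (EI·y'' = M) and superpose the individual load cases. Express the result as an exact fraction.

θ(5/2) = -689501/57600000 rad

Load 1 — applied couple M₀=15 kN·m at a=4 m (b=L-a=6):
  θ_1 = (M₀x²/(2L)+C₁)/EI  [x≤a] with C₁=M₀(3b²-L²)/(6L)=2 = (15·(5/2)²/(2·10)+2)/50000 = 107/800000 rad
Load 2 — applied couple M₀=4 kN·m at a=20/3 m (b=L-a=10/3):
  θ_2 = (M₀x²/(2L)+C₁)/EI  [x≤a] with C₁=M₀(3b²-L²)/(6L)=-40/9 = (4·(5/2)²/(2·10)+(-40/9))/50000 = -23/360000 rad
Load 3 — uniform load w=18 kN/m over full span:
  θ_3 = -w(L³-6Lx²+4x³)/(24EI) = -18·(10³-6·10·(5/2)²+4·(5/2)³)/(24·50000) = -33/3200 rad
Load 4 — triangular load w₀=6 kN/m (0→w₀ over full span):
  θ_4 = -w₀(7L⁴-30L²x²+15x⁴)/(360LEI) = -6·(7·10⁴-30·10²·(5/2)²+15·(5/2)⁴)/(360·10·50000) = -1327/768000 rad
Superposition: θ = Σ θ_i = -689501/57600000 rad ≈ -0.011971 rad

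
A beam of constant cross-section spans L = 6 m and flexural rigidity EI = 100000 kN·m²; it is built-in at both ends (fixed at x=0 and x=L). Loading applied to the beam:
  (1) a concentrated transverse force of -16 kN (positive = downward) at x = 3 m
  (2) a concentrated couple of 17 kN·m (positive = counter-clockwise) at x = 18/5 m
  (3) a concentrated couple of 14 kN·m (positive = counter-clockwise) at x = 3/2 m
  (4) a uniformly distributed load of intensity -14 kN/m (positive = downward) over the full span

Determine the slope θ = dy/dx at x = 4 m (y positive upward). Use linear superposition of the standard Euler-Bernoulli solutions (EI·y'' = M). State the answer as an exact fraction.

θ(4) = -3913/15000000 rad

Load 1 — point force P=-16 kN at a=3 m (b=L-a=3):
  θ_1 = Pa²(L-x)(2bL-(3b+a)(L-x))/(2L³EI)  [x>a] = (-16)·3²·(6-4)·(2·3·6-(3·3+3)·(6-4))/(2·6³·100000) = -1/12500 rad
Load 2 — applied couple M₀=17 kN·m at a=18/5 m (b=L-a=12/5):
  θ_2 = (R_Ax²/2 - M_Ax - M₀(x-a))/EI  [x>a] with R_A=102/25, M_A=136/25 = ((102/25)·4²/2 - (136/25)·4 - 17·(4-(18/5)))/100000 = 51/1250000 rad
Load 3 — applied couple M₀=14 kN·m at a=3/2 m (b=L-a=9/2):
  θ_3 = (R_Ax²/2 - M_Ax - M₀(x-a))/EI  [x>a] with R_A=21/8, M_A=-21/8 = ((21/8)·4²/2 - (-21/8)·4 - 14·(4-(3/2)))/100000 = -7/200000 rad
Load 4 — uniform load w=-14 kN/m over full span:
  θ_4 = -wx(L-x)(L-2x)/(12EI) = -(-14)·4·(6-4)·(6-2·4)/(12·100000) = -7/37500 rad
Superposition: θ = Σ θ_i = -3913/15000000 rad ≈ -0.000261 rad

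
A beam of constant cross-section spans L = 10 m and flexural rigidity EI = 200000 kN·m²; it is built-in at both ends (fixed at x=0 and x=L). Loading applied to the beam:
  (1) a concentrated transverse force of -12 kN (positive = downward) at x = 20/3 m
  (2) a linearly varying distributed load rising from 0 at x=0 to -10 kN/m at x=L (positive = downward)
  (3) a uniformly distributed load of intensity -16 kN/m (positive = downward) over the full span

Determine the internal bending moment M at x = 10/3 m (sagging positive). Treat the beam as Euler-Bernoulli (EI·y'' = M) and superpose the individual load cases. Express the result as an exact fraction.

Load 1 — point force P=-12 kN at a=20/3 m (b=L-a=10/3):
  M_1 = Pb²(3a+b)x/L³ - Pab²/L²  [x≤a] = (-12)·(10/3)²·(3·(20/3)+(10/3))·(10/3)/10³ - (-12)·(20/3)·(10/3)²/10² = -40/27 kN·m
Load 2 — triangular load w₀=-10 kN/m (0→w₀ over full span):
  M_2 = 3w₀Lx/20 - w₀L²/30 - w₀x³/(6L) = 3·(-10)·10·(10/3)/20 - (-10)·10²/30 - (-10)·(10/3)³/(6·10) = -850/81 kN·m
Load 3 — uniform load w=-16 kN/m over full span:
  M_3 = wLx/2 - wL²/12 - wx²/2 = (-16)·10·(10/3)/2 - (-16)·10²/12 - (-16)·(10/3)²/2 = -400/9 kN·m
Superposition: M = Σ M_i = -4570/81 kN·m ≈ -56.419753 kN·m

M(10/3) = -4570/81 kN·m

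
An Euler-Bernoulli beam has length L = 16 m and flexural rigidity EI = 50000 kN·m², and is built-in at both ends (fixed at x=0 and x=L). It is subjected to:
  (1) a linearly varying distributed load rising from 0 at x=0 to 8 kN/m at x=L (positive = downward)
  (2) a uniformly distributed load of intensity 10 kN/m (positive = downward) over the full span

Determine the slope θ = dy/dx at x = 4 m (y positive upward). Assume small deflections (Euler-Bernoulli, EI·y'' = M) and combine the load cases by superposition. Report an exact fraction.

Load 1 — triangular load w₀=8 kN/m (0→w₀ over full span):
  θ_1 = -w₀(2x(L-x)(L-2x)(x+2L)+x²(L-x)²)/(120LEI) = -8·(2·4·(16-4)·(16-2·4)·(4+2·16)+4²·(16-4)²)/(120·16·50000) = -39/15625 rad
Load 2 — uniform load w=10 kN/m over full span:
  θ_2 = -wx(L-x)(L-2x)/(12EI) = -10·4·(16-4)·(16-2·4)/(12·50000) = -4/625 rad
Superposition: θ = Σ θ_i = -139/15625 rad ≈ -0.008896 rad

θ(4) = -139/15625 rad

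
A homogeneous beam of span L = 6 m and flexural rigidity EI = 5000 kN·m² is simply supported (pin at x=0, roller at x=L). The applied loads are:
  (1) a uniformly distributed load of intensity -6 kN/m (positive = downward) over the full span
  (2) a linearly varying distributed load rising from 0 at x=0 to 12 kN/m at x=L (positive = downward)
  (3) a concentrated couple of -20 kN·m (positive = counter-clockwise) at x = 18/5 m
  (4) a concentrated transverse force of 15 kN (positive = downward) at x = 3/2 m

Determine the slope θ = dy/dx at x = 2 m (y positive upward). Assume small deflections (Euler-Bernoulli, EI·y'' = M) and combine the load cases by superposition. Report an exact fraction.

θ(2) = -221/160000 rad

Load 1 — uniform load w=-6 kN/m over full span:
  θ_1 = -w(L³-6Lx²+4x³)/(24EI) = -(-6)·(6³-6·6·2²+4·2³)/(24·5000) = 13/2500 rad
Load 2 — triangular load w₀=12 kN/m (0→w₀ over full span):
  θ_2 = -w₀(7L⁴-30L²x²+15x⁴)/(360LEI) = -12·(7·6⁴-30·6²·2²+15·2⁴)/(360·6·5000) = -52/9375 rad
Load 3 — applied couple M₀=-20 kN·m at a=18/5 m (b=L-a=12/5):
  θ_3 = (M₀x²/(2L)+C₁)/EI  [x≤a] with C₁=M₀(3b²-L²)/(6L)=52/5 = ((-20)·2²/(2·6)+(52/5))/5000 = 7/9375 rad
Load 4 — point force P=15 kN at a=3/2 m (b=L-a=9/2):
  θ_4 = -Pa(2L²-6Lx+3x²+a²)/(6LEI)  [x>a] = -15·(3/2)·(2·6²-6·6·2+3·2²+(3/2)²)/(6·6·5000) = -57/32000 rad
Superposition: θ = Σ θ_i = -221/160000 rad ≈ -0.001381 rad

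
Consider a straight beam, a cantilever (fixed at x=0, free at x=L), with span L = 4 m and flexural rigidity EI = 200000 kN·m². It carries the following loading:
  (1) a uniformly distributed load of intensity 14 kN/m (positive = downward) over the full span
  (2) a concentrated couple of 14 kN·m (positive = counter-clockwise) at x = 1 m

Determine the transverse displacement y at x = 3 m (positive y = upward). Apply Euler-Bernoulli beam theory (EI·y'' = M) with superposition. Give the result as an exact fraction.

y(3) = -1057/800000 m

Load 1 — uniform load w=14 kN/m over full span:
  y_1 = -wx²(x²-4Lx+6L²)/(24EI) = -14·3²·(3²-4·4·3+6·4²)/(24·200000) = -1197/800000 m
Load 2 — applied couple M₀=14 kN·m at a=1 m (b=L-a=3):
  y_2 = M₀a(2x-a)/(2EI)  [x>a] = 14·1·(2·3-1)/(2·200000) = 7/40000 m
Superposition: y = Σ y_i = -1057/800000 m ≈ -0.001321 m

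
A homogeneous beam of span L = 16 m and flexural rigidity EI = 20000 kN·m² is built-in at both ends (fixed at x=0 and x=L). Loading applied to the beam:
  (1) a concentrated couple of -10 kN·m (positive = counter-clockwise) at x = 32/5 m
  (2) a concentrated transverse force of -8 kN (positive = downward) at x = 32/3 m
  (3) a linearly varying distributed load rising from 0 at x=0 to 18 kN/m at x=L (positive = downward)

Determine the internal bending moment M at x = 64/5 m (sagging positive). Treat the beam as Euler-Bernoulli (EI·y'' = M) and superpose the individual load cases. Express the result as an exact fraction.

M(64/5) = 728/125 kN·m

Load 1 — applied couple M₀=-10 kN·m at a=32/5 m (b=L-a=48/5):
  M_1 = R_Ax - M_A - M₀  [x>a] with R_A=-9/10, M_A=-6/5 = (-9/10)·(64/5) - (-6/5) - (-10) = -8/25 kN·m
Load 2 — point force P=-8 kN at a=32/3 m (b=L-a=16/3):
  M_2 = Pa²(a+3b)(L-x)/L³ - Pa²b/L²  [x>a] = (-8)·(32/3)²·((32/3)+3·(16/3))·(16-(64/5))/16³ - (-8)·(32/3)²·(16/3)/16² = 0 kN·m
Load 3 — triangular load w₀=18 kN/m (0→w₀ over full span):
  M_3 = 3w₀Lx/20 - w₀L²/30 - w₀x³/(6L) = 3·18·16·(64/5)/20 - 18·16²/30 - 18·(64/5)³/(6·16) = 768/125 kN·m
Superposition: M = Σ M_i = 728/125 kN·m ≈ 5.824000 kN·m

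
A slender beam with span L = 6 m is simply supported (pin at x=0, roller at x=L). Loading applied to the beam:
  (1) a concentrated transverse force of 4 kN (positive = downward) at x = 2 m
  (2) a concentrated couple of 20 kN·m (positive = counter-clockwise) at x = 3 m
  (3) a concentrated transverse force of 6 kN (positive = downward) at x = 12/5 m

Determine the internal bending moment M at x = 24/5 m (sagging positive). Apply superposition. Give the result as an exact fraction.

Load 1 — point force P=4 kN at a=2 m (b=L-a=4):
  M_1 = Pa(L-x)/L  [x>a] = 4·2·(6-(24/5))/6 = 8/5 kN·m
Load 2 — applied couple M₀=20 kN·m at a=3 m (b=L-a=3):
  M_2 = M₀x/L - M₀  [x>a] = 20·(24/5)/6 - 20 = -4 kN·m
Load 3 — point force P=6 kN at a=12/5 m (b=L-a=18/5):
  M_3 = Pa(L-x)/L  [x>a] = 6·(12/5)·(6-(24/5))/6 = 72/25 kN·m
Superposition: M = Σ M_i = 12/25 kN·m ≈ 0.480000 kN·m

M(24/5) = 12/25 kN·m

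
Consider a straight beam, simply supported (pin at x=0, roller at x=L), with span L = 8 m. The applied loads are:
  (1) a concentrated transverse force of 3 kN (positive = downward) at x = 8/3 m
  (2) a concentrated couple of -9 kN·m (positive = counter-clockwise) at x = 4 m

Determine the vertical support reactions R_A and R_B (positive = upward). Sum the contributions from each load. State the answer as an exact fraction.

Load 1 — point force P=3 kN at a=8/3 m (b=L-a=16/3):
  R_A = Pb/L = 3·(16/3)/8 = 2 kN
  R_B = Pa/L = 3·(8/3)/8 = 1 kN
Load 2 — applied couple M₀=-9 kN·m at a=4 m (b=L-a=4):
  R_A = M₀/L = (-9)/8 = -9/8 kN
  R_B = -M₀/L = -(-9)/8 = 9/8 kN
Superposition: R_A = 7/8 kN, R_B = 17/8 kN

R_A = 7/8 kN, R_B = 17/8 kN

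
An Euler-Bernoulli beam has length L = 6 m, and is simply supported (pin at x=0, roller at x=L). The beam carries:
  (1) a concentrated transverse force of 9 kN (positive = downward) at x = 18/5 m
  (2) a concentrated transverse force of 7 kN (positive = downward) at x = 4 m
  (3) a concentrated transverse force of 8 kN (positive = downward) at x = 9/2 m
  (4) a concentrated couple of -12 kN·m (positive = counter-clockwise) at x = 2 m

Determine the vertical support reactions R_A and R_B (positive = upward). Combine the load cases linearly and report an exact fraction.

Load 1 — point force P=9 kN at a=18/5 m (b=L-a=12/5):
  R_A = Pb/L = 9·(12/5)/6 = 18/5 kN
  R_B = Pa/L = 9·(18/5)/6 = 27/5 kN
Load 2 — point force P=7 kN at a=4 m (b=L-a=2):
  R_A = Pb/L = 7·2/6 = 7/3 kN
  R_B = Pa/L = 7·4/6 = 14/3 kN
Load 3 — point force P=8 kN at a=9/2 m (b=L-a=3/2):
  R_A = Pb/L = 8·(3/2)/6 = 2 kN
  R_B = Pa/L = 8·(9/2)/6 = 6 kN
Load 4 — applied couple M₀=-12 kN·m at a=2 m (b=L-a=4):
  R_A = M₀/L = (-12)/6 = -2 kN
  R_B = -M₀/L = -(-12)/6 = 2 kN
Superposition: R_A = 89/15 kN, R_B = 271/15 kN

R_A = 89/15 kN, R_B = 271/15 kN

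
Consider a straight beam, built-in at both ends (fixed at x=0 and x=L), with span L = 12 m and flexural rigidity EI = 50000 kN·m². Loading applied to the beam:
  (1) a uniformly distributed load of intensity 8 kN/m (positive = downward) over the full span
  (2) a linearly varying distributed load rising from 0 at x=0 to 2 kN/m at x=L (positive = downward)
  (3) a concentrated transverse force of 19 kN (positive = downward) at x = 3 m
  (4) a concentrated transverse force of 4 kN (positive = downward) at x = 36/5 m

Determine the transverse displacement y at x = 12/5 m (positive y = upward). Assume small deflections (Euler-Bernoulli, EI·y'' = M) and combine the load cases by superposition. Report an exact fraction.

Load 1 — uniform load w=8 kN/m over full span:
  y_1 = -wx²(L-x)²/(24EI) = -8·(12/5)²·(12-(12/5))²/(24·50000) = -6912/1953125 m
Load 2 — triangular load w₀=2 kN/m (0→w₀ over full span):
  y_2 = -w₀x²(L-x)²(x+2L)/(120LEI) = -2·(12/5)²·(12-(12/5))²·((12/5)+2·12)/(120·12·50000) = -19008/48828125 m
Load 3 — point force P=19 kN at a=3 m (b=L-a=9):
  y_3 = -Pb²x²(3aL-(3a+b)x)/(6L³EI)  [x≤a] = -19·9²·(12/5)²·(3·3·12-(3·3+9)·(12/5))/(6·12³·50000) = -13851/12500000 m
Load 4 — point force P=4 kN at a=36/5 m (b=L-a=24/5):
  y_4 = -Pb²x²(3aL-(3a+b)x)/(6L³EI)  [x≤a] = -4·(24/5)²·(12/5)²·(3·(36/5)·12-(3·(36/5)+(24/5))·(12/5))/(6·12³·50000) = -9792/48828125 m
Superposition: y = Σ y_i = -327303/62500000 m ≈ -0.005237 m

y(12/5) = -327303/62500000 m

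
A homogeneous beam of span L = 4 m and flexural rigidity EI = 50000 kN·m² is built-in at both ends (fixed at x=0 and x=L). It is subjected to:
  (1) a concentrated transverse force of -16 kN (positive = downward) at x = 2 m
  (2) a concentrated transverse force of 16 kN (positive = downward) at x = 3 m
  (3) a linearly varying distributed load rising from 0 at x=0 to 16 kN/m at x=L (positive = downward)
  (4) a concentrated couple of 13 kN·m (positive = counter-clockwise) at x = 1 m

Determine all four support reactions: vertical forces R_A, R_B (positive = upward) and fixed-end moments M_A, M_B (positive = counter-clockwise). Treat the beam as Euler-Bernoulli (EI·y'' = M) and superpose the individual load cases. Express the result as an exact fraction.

Load 1 — point force P=-16 kN at a=2 m (b=L-a=2):
  R_A = Pb²(3a+b)/L³ = (-16)·2²·(3·2+2)/4³ = -8 kN
  M_A = Pab²/L² = (-16)·2·2²/4² = -8 kN·m
  R_B = Pa²(a+3b)/L³ = (-16)·2²·(2+3·2)/4³ = -8 kN
  M_B = -Pa²b/L² = -(-16)·2²·2/4² = 8 kN·m
Load 2 — point force P=16 kN at a=3 m (b=L-a=1):
  R_A = Pb²(3a+b)/L³ = 16·1²·(3·3+1)/4³ = 5/2 kN
  M_A = Pab²/L² = 16·3·1²/4² = 3 kN·m
  R_B = Pa²(a+3b)/L³ = 16·3²·(3+3·1)/4³ = 27/2 kN
  M_B = -Pa²b/L² = -16·3²·1/4² = -9 kN·m
Load 3 — triangular load w₀=16 kN/m (0→w₀ over full span):
  R_A = 3w₀L/20 = 3·16·4/20 = 48/5 kN
  M_A = w₀L²/30 = 16·4²/30 = 128/15 kN·m
  R_B = 7w₀L/20 = 7·16·4/20 = 112/5 kN
  M_B = -w₀L²/20 = -16·4²/20 = -64/5 kN·m
Load 4 — applied couple M₀=13 kN·m at a=1 m (b=L-a=3):
  R_A = 6M₀ab/L³ = 6·13·1·3/4³ = 117/32 kN
  M_A = M₀b(2a-b)/L² = 13·3·(2·1-3)/4² = -39/16 kN·m
  R_B = -6M₀ab/L³ = -6·13·1·3/4³ = -117/32 kN
  M_B = M₀a(2b-a)/L² = 13·1·(2·3-1)/4² = 65/16 kN·m
Superposition: R_A = 1241/160 kN, M_A = 263/240 kN·m, R_B = 3879/160 kN, M_B = -779/80 kN·m

R_A = 1241/160 kN, M_A = 263/240 kN·m, R_B = 3879/160 kN, M_B = -779/80 kN·m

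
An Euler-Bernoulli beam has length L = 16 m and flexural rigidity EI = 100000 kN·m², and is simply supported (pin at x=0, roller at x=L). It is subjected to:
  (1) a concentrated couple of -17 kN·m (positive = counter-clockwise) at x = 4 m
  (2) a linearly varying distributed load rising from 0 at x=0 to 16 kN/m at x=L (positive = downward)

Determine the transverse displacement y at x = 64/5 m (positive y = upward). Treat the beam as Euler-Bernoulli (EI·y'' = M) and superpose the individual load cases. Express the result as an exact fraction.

y(64/5) = -8541947/195312500 m

Load 1 — applied couple M₀=-17 kN·m at a=4 m (b=L-a=12):
  y_1 = (M₀x³/(6L)-M₀(x-a)²/2+C₁x)/EI  [x>a] with C₁=M₀(3b²-L²)/(6L)=-187/6 = ((-17)·(64/5)³/(6·16)-(-17)·((64/5)-4)²/2+(-187/6)·(64/5))/100000 = -1751/1562500 m
Load 2 — triangular load w₀=16 kN/m (0→w₀ over full span):
  y_2 = -w₀x(7L⁴-10L²x²+3x⁴)/(360LEI) = -16·(64/5)·(7·16⁴-10·16²·(64/5)²+3·(64/5)⁴)/(360·16·100000) = -2080768/48828125 m
Superposition: y = Σ y_i = -8541947/195312500 m ≈ -0.043735 m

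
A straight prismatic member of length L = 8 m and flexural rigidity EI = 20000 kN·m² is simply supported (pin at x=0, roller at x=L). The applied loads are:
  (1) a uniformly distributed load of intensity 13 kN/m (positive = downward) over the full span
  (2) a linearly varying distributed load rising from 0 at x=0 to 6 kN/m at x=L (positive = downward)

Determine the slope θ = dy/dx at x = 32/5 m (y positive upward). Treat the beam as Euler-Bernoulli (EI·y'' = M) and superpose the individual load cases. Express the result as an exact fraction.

Load 1 — uniform load w=13 kN/m over full span:
  θ_1 = -w(L³-6Lx²+4x³)/(24EI) = -13·(8³-6·8·(32/5)²+4·(32/5)³)/(24·20000) = 858/78125 rad
Load 2 — triangular load w₀=6 kN/m (0→w₀ over full span):
  θ_2 = -w₀(7L⁴-30L²x²+15x⁴)/(360LEI) = -6·(7·8⁴-30·8²·(32/5)²+15·(32/5)⁴)/(360·8·20000) = 3028/1171875 rad
Superposition: θ = Σ θ_i = 15898/1171875 rad ≈ 0.013566 rad

θ(32/5) = 15898/1171875 rad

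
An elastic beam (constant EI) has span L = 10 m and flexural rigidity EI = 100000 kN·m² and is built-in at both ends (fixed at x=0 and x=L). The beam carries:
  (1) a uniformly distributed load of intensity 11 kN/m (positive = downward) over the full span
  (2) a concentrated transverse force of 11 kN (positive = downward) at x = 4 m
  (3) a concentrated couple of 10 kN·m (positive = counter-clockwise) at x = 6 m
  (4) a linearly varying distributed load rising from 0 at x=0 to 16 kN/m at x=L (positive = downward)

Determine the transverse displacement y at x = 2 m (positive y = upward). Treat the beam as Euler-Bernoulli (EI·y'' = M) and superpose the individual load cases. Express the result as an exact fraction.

Load 1 — uniform load w=11 kN/m over full span:
  y_1 = -wx²(L-x)²/(24EI) = -11·2²·(10-2)²/(24·100000) = -11/9375 m
Load 2 — point force P=11 kN at a=4 m (b=L-a=6):
  y_2 = -Pb²x²(3aL-(3a+b)x)/(6L³EI)  [x≤a] = -11·6²·2²·(3·4·10-(3·4+6)·2)/(6·10³·100000) = -693/3125000 m
Load 3 — applied couple M₀=10 kN·m at a=6 m (b=L-a=4):
  y_3 = (R_Ax³/6 - M_Ax²/2)/EI  [x≤a] with R_A=36/25, M_A=16/5 = ((36/25)·2³/6 - (16/5)·2²/2)/100000 = -7/156250 m
Load 4 — triangular load w₀=16 kN/m (0→w₀ over full span):
  y_4 = -w₀x²(L-x)²(x+2L)/(120LEI) = -16·2²·(10-2)²·(2+2·10)/(120·10·100000) = -176/234375 m
Superposition: y = Σ y_i = -20539/9375000 m ≈ -0.002191 m

y(2) = -20539/9375000 m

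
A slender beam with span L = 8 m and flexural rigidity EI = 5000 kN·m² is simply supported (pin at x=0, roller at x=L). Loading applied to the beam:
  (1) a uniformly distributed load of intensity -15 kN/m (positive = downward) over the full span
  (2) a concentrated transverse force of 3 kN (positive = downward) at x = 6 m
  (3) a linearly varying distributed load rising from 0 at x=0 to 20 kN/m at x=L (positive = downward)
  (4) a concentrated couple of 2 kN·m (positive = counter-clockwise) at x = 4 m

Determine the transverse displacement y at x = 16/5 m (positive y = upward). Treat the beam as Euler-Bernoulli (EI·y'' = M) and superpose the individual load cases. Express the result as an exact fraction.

y(16/5) = 284383/5859375 m

Load 1 — uniform load w=-15 kN/m over full span:
  y_1 = -wx(L³-2Lx²+x³)/(24EI) = -(-15)·(16/5)·(8³-2·8·(16/5)²+(16/5)³)/(24·5000) = 11904/78125 m
Load 2 — point force P=3 kN at a=6 m (b=L-a=2):
  y_2 = -Pbx(L²-b²-x²)/(6LEI)  [x≤a] = -3·2·(16/5)·(8²-2²-(16/5)²)/(6·8·5000) = -311/78125 m
Load 3 — triangular load w₀=20 kN/m (0→w₀ over full span):
  y_3 = -w₀x(7L⁴-10L²x²+3x⁴)/(360LEI) = -20·(16/5)·(7·8⁴-10·8²·(16/5)²+3·(16/5)⁴)/(360·8·5000) = -584192/5859375 m
Load 4 — applied couple M₀=2 kN·m at a=4 m (b=L-a=4):
  y_4 = (M₀x³/(6L)+C₁x)/EI  [x≤a] with C₁=M₀(3b²-L²)/(6L)=-2/3 = (2·(16/5)³/(6·8)+(-2/3)·(16/5))/5000 = -12/78125 m
Superposition: y = Σ y_i = 284383/5859375 m ≈ 0.048535 m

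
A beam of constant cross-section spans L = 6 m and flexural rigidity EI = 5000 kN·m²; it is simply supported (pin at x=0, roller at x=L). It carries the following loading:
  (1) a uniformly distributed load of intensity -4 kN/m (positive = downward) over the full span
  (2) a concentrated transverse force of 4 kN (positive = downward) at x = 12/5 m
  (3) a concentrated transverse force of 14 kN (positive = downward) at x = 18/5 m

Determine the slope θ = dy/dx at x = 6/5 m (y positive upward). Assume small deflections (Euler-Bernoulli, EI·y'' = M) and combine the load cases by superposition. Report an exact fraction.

θ(6/5) = -99/156250 rad

Load 1 — uniform load w=-4 kN/m over full span:
  θ_1 = -w(L³-6Lx²+4x³)/(24EI) = -(-4)·(6³-6·6·(6/5)²+4·(6/5)³)/(24·5000) = 891/156250 rad
Load 2 — point force P=4 kN at a=12/5 m (b=L-a=18/5):
  θ_2 = -Pb(L²-b²-3x²)/(6LEI)  [x≤a] = -4·(18/5)·(6²-(18/5)²-3·(6/5)²)/(6·6·5000) = -117/78125 rad
Load 3 — point force P=14 kN at a=18/5 m (b=L-a=12/5):
  θ_3 = -Pb(L²-b²-3x²)/(6LEI)  [x≤a] = -14·(12/5)·(6²-(12/5)²-3·(6/5)²)/(6·6·5000) = -378/78125 rad
Superposition: θ = Σ θ_i = -99/156250 rad ≈ -0.000634 rad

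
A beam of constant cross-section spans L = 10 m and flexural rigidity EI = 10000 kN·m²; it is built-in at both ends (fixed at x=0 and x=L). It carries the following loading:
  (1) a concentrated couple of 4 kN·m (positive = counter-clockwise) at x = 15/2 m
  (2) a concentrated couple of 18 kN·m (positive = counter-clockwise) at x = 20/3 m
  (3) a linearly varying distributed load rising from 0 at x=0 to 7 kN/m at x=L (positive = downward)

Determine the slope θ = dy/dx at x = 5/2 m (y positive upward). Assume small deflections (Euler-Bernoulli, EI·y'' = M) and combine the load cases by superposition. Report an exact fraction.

θ(5/2) = -1837/512000 rad

Load 1 — applied couple M₀=4 kN·m at a=15/2 m (b=L-a=5/2):
  θ_1 = (R_Ax²/2 - M_Ax)/EI  [x≤a] with R_A=9/20, M_A=5/4 = ((9/20)·(5/2)²/2 - (5/4)·(5/2))/10000 = -11/64000 rad
Load 2 — applied couple M₀=18 kN·m at a=20/3 m (b=L-a=10/3):
  θ_2 = (R_Ax²/2 - M_Ax)/EI  [x≤a] with R_A=12/5, M_A=6 = ((12/5)·(5/2)²/2 - 6·(5/2))/10000 = -3/4000 rad
Load 3 — triangular load w₀=7 kN/m (0→w₀ over full span):
  θ_3 = -w₀(2x(L-x)(L-2x)(x+2L)+x²(L-x)²)/(120LEI) = -7·(2·(5/2)·(10-(5/2))·(10-2·(5/2))·((5/2)+2·10)+(5/2)²·(10-(5/2))²)/(120·10·10000) = -273/102400 rad
Superposition: θ = Σ θ_i = -1837/512000 rad ≈ -0.003588 rad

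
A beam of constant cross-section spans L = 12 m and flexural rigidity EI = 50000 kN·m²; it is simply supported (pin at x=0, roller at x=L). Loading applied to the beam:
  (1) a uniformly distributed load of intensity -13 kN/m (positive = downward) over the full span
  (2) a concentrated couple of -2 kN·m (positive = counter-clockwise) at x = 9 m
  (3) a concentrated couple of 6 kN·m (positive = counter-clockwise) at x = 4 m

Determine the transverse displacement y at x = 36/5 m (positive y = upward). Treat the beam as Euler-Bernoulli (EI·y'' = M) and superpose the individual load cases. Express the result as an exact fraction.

y(36/5) = 2115537/31250000 m

Load 1 — uniform load w=-13 kN/m over full span:
  y_1 = -wx(L³-2Lx²+x³)/(24EI) = -(-13)·(36/5)·(12³-2·12·(36/5)²+(36/5)³)/(24·50000) = 130572/1953125 m
Load 2 — applied couple M₀=-2 kN·m at a=9 m (b=L-a=3):
  y_2 = (M₀x³/(6L)+C₁x)/EI  [x≤a] with C₁=M₀(3b²-L²)/(6L)=13/4 = ((-2)·(36/5)³/(6·12)+(13/4)·(36/5))/50000 = 1629/6250000 m
Load 3 — applied couple M₀=6 kN·m at a=4 m (b=L-a=8):
  y_3 = (M₀x³/(6L)-M₀(x-a)²/2+C₁x)/EI  [x>a] with C₁=M₀(3b²-L²)/(6L)=4 = (6·(36/5)³/(6·12)-6·((36/5)-4)²/2+4·(36/5))/50000 = 228/390625 m
Superposition: y = Σ y_i = 2115537/31250000 m ≈ 0.067697 m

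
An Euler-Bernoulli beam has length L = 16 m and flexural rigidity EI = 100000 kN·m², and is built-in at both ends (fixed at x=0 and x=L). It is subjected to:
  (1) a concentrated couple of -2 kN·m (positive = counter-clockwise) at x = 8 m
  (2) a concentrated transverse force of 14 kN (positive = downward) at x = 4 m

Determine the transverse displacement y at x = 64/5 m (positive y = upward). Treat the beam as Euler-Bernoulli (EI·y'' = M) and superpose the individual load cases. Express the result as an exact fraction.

y(64/5) = -508/1171875 m

Load 1 — applied couple M₀=-2 kN·m at a=8 m (b=L-a=8):
  y_1 = (R_Ax³/6 - M_Ax²/2 - M₀(x-a)²/2)/EI  [x>a] with R_A=-3/16, M_A=-1/2 = ((-3/16)·(64/5)³/6 - (-1/2)·(64/5)²/2 - (-2)·((64/5)-8)²/2)/100000 = -6/390625 m
Load 2 — point force P=14 kN at a=4 m (b=L-a=12):
  y_2 = -Pa²(L-x)²(3bL-(3b+a)(L-x))/(6L³EI)  [x>a] = -14·4²·(16-(64/5))²·(3·12·16-(3·12+4)·(16-(64/5)))/(6·16³·100000) = -98/234375 m
Superposition: y = Σ y_i = -508/1171875 m ≈ -0.000433 m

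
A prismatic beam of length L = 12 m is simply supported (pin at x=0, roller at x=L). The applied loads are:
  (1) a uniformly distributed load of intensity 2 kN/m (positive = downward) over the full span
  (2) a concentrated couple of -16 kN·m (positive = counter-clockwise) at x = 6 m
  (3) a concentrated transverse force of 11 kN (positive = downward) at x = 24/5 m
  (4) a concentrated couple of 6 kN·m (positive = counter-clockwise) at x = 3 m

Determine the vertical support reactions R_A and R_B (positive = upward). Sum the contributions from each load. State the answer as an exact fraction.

Load 1 — uniform load w=2 kN/m over full span:
  R_A = wL/2 = 2·12/2 = 12 kN
  R_B = wL/2 = 2·12/2 = 12 kN
Load 2 — applied couple M₀=-16 kN·m at a=6 m (b=L-a=6):
  R_A = M₀/L = (-16)/12 = -4/3 kN
  R_B = -M₀/L = -(-16)/12 = 4/3 kN
Load 3 — point force P=11 kN at a=24/5 m (b=L-a=36/5):
  R_A = Pb/L = 11·(36/5)/12 = 33/5 kN
  R_B = Pa/L = 11·(24/5)/12 = 22/5 kN
Load 4 — applied couple M₀=6 kN·m at a=3 m (b=L-a=9):
  R_A = M₀/L = 6/12 = 1/2 kN
  R_B = -M₀/L = -6/12 = -1/2 kN
Superposition: R_A = 533/30 kN, R_B = 517/30 kN

R_A = 533/30 kN, R_B = 517/30 kN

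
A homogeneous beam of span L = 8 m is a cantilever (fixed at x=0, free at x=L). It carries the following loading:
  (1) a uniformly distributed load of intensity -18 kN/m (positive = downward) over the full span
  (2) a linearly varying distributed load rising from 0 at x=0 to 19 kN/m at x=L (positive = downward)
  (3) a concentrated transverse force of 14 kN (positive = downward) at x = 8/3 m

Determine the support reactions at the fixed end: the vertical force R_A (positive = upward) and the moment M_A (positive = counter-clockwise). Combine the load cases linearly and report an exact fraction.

R_A = -54 kN, M_A = -400/3 kN·m

Load 1 — uniform load w=-18 kN/m over full span:
  R_A = wL = (-18)·8 = -144 kN
  M_A = wL²/2 = (-18)·8²/2 = -576 kN·m
Load 2 — triangular load w₀=19 kN/m (0→w₀ over full span):
  R_A = w₀L/2 = 19·8/2 = 76 kN
  M_A = w₀L²/3 = 19·8²/3 = 1216/3 kN·m
Load 3 — point force P=14 kN at a=8/3 m (b=L-a=16/3):
  R_A = P = 14 kN
  M_A = Pa = 14·(8/3) = 112/3 kN·m
Superposition: R_A = -54 kN, M_A = -400/3 kN·m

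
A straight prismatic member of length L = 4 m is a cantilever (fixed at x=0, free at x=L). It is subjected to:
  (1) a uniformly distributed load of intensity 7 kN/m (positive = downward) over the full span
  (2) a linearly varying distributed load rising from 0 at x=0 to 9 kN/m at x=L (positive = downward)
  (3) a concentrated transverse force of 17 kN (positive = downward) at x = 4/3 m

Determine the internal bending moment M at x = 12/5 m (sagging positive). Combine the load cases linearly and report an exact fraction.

Load 1 — uniform load w=7 kN/m over full span:
  M_1 = -w(L-x)²/2 = -7·(4-(12/5))²/2 = -224/25 kN·m
Load 2 — triangular load w₀=9 kN/m (0→w₀ over full span):
  M_2 = w₀Lx/2 - w₀L²/3 - w₀x³/(6L) = 9·4·(12/5)/2 - 9·4²/3 - 9·(12/5)³/(6·4) = -1248/125 kN·m
Load 3 — point force P=17 kN at a=4/3 m (b=L-a=8/3):
  M_3 = 0  [x>a] = 0 kN·m
Superposition: M = Σ M_i = -2368/125 kN·m ≈ -18.944000 kN·m

M(12/5) = -2368/125 kN·m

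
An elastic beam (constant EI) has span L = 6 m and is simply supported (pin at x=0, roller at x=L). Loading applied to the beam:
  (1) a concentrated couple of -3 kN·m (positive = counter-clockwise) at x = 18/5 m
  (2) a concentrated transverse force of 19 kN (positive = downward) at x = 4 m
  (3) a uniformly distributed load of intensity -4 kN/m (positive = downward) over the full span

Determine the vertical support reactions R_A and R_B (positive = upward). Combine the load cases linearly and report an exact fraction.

R_A = -37/6 kN, R_B = 7/6 kN

Load 1 — applied couple M₀=-3 kN·m at a=18/5 m (b=L-a=12/5):
  R_A = M₀/L = (-3)/6 = -1/2 kN
  R_B = -M₀/L = -(-3)/6 = 1/2 kN
Load 2 — point force P=19 kN at a=4 m (b=L-a=2):
  R_A = Pb/L = 19·2/6 = 19/3 kN
  R_B = Pa/L = 19·4/6 = 38/3 kN
Load 3 — uniform load w=-4 kN/m over full span:
  R_A = wL/2 = (-4)·6/2 = -12 kN
  R_B = wL/2 = (-4)·6/2 = -12 kN
Superposition: R_A = -37/6 kN, R_B = 7/6 kN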